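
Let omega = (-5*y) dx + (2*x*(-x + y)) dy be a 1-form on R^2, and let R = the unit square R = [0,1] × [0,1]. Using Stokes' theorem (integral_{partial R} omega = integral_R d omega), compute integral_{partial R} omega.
integral_(partial R) omega = 4

Stokes: integral_partial_R omega = integral_R d omega with d omega = (∂Q/∂x - ∂P/∂y) dx ∧ dy.
  ∂Q/∂x = -4*x + 2*y
  ∂P/∂y = -5
  integrand = ∂Q/∂x - ∂P/∂y = -4*x + 2*y + 5.
Integrating over R: integral_0^1 integral_0^1 (-4*x + 2*y + 5) dx dy = 4.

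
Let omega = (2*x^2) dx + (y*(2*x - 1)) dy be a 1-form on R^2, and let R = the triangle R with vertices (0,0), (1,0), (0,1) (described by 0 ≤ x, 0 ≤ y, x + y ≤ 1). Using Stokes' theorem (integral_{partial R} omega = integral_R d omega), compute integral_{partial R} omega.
integral_(partial R) omega = 1/3

Stokes: integral_partial_R omega = integral_R d omega with d omega = (∂Q/∂x - ∂P/∂y) dx ∧ dy.
  ∂Q/∂x = 2*y
  ∂P/∂y = 0
  integrand = ∂Q/∂x - ∂P/∂y = 2*y.
Integrating over R: integral_0^1 integral_0^{1-x} (2*y) dy dx = 1/3.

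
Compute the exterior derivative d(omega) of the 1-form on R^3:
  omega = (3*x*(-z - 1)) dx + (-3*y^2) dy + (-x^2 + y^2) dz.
d(omega) = (x) dx ∧ dz + (2*y) dy ∧ dz

For a 1-form omega = sum_i f_i dx_i, the exterior derivative is
  d(omega) = sum_{i < j} (∂f_j/∂x_i - ∂f_i/∂x_j) dx_i ∧ dx_j.
  coefficient of dx ∧ dz: ∂f_3/∂x - ∂f_1/∂z = ∂(-x^2 + y^2)/∂x - ∂(3*x*(-z - 1))/∂z = x
  coefficient of dy ∧ dz: ∂f_3/∂y - ∂f_2/∂z = ∂(-x^2 + y^2)/∂y - ∂(-3*y^2)/∂z = 2*y
Assembling: d(omega) = (x) dx ∧ dz + (2*y) dy ∧ dz.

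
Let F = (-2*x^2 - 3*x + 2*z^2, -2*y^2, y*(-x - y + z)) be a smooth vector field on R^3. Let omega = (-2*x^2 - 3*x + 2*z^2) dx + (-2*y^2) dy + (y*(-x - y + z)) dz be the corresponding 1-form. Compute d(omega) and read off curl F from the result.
d(omega) = (-x - 2*y + z) dy ∧ dz + (y + 4*z) dz ∧ dx + (0) dx ∧ dy; curl F = (-x - 2*y + z, y + 4*z, 0)

d omega = sum_{i<j} (∂f_j/∂x_i - ∂f_i/∂x_j) dx_i ∧ dx_j. Under the identification (dy ∧ dz, dz ∧ dx, dx ∧ dy) ↔ (e_x, e_y, e_z), the coefficients are exactly the components of curl F. Compute:
  ∂R/∂y - ∂Q/∂z = (-x - 2*y + z) - (0) = -x - 2*y + z
  ∂P/∂z - ∂R/∂x = (4*z) - (-y) = y + 4*z
  ∂Q/∂x - ∂P/∂y = (0) - (0) = 0.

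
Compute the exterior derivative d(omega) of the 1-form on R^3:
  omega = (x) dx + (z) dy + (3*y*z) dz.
d(omega) = (3*z - 1) dy ∧ dz

For a 1-form omega = sum_i f_i dx_i, the exterior derivative is
  d(omega) = sum_{i < j} (∂f_j/∂x_i - ∂f_i/∂x_j) dx_i ∧ dx_j.
  coefficient of dy ∧ dz: ∂f_3/∂y - ∂f_2/∂z = ∂(3*y*z)/∂y - ∂(z)/∂z = 3*z - 1
Assembling: d(omega) = (3*z - 1) dy ∧ dz.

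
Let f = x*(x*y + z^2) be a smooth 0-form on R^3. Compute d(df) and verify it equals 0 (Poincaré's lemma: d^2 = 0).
d(df) = 0

Step 1: df = sum_i (∂f/∂x_i) dx_i = (2*x*y + z^2) dx + (x^2) dy + (2*x*z) dz.
Step 2: Apply d again. Using the 1-form formula, the coefficient of dx ∧ dy in d(df) is ∂^2 f/∂x ∂y - ∂^2 f/∂y ∂x = (2*x) - (2*x) = 0 (equality of mixed partials for smooth f).
Similarly for dx ∧ dz and dy ∧ dz — all coefficients vanish. So d(df) = 0.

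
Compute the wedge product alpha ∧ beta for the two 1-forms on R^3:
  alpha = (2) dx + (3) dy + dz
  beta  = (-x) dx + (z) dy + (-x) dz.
alpha ∧ beta = (3*x + 2*z) dx ∧ dy + (-x) dx ∧ dz + (-3*x - z) dy ∧ dz

Distribute the wedge, using dx_i ∧ dx_j = -dx_j ∧ dx_i and dx_i ∧ dx_i = 0. For each pair (i, j) with i < j, the coefficient of dx_i ∧ dx_j in alpha ∧ beta is (alpha_i * beta_j - alpha_j * beta_i). Collecting: alpha ∧ beta = (3*x + 2*z) dx ∧ dy + (-x) dx ∧ dz + (-3*x - z) dy ∧ dz.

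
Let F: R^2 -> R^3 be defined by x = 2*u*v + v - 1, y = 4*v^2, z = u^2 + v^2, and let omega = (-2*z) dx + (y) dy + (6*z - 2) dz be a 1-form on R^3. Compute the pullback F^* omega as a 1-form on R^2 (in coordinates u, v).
F^* omega = (12*u^3 - 4*u^2*v + 12*u*v^2 - 4*u - 4*v^3) du + (-4*u^3 + 12*u^2*v - 2*u^2 - 4*u*v^2 + 44*v^3 - 2*v^2 - 4*v) dv

Using F^*(f dg) = (f ∘ F) d(g ∘ F), substitute each coordinate x_i by F_i(u, v) in f_i, and replace dx_i by d F_i = (∂F_i/∂u) du + (∂F_i/∂v) dv.
  For the x component: f_1(F) = -2*u^2 - 2*v^2; d F_1 = (2*v) du + (2*u + 1) dv
  For the y component: f_2(F) = 4*v^2; d F_2 = (0) du + (8*v) dv
  For the z component: f_3(F) = 6*u^2 + 6*v^2 - 2; d F_3 = (2*u) du + (2*v) dv
Combining and collecting du, dv coefficients:
  coeff of du: 12*u^3 - 4*u^2*v + 12*u*v^2 - 4*u - 4*v^3
  coeff of dv: -4*u^3 + 12*u^2*v - 2*u^2 - 4*u*v^2 + 44*v^3 - 2*v^2 - 4*v
F^* omega = (12*u^3 - 4*u^2*v + 12*u*v^2 - 4*u - 4*v^3) du + (-4*u^3 + 12*u^2*v - 2*u^2 - 4*u*v^2 + 44*v^3 - 2*v^2 - 4*v) dv.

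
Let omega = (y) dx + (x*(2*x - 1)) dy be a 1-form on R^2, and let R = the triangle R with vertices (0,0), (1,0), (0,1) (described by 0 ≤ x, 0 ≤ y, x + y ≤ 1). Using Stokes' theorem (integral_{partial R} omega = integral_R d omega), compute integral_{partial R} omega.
integral_(partial R) omega = -1/3

Stokes: integral_partial_R omega = integral_R d omega with d omega = (∂Q/∂x - ∂P/∂y) dx ∧ dy.
  ∂Q/∂x = 4*x - 1
  ∂P/∂y = 1
  integrand = ∂Q/∂x - ∂P/∂y = 4*x - 2.
Integrating over R: integral_0^1 integral_0^{1-x} (4*x - 2) dy dx = -1/3.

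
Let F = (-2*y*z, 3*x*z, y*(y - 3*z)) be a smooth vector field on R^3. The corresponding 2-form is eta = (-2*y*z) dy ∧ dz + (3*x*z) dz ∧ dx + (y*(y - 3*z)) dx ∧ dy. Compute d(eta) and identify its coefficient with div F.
d(eta) = (-3*y) dx ∧ dy ∧ dz; div F = -3*y

For a 2-form in R^3 of the form above, applying d gives a 3-form with coefficient ∂P/∂x + ∂Q/∂y + ∂R/∂z:
  ∂P/∂x = 0
  ∂Q/∂y = 0
  ∂R/∂z = -3*y
Sum = -3*y, which is exactly div F.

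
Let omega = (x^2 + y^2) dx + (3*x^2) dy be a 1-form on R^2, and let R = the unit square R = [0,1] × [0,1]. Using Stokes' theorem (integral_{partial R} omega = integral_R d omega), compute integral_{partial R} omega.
integral_(partial R) omega = 2

Stokes: integral_partial_R omega = integral_R d omega with d omega = (∂Q/∂x - ∂P/∂y) dx ∧ dy.
  ∂Q/∂x = 6*x
  ∂P/∂y = 2*y
  integrand = ∂Q/∂x - ∂P/∂y = 6*x - 2*y.
Integrating over R: integral_0^1 integral_0^1 (6*x - 2*y) dx dy = 2.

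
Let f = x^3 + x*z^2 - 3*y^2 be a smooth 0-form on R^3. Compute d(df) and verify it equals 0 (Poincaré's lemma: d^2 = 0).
d(df) = 0

Step 1: df = sum_i (∂f/∂x_i) dx_i = (3*x^2 + z^2) dx + (-6*y) dy + (2*x*z) dz.
Step 2: Apply d again. Using the 1-form formula, the coefficient of dx ∧ dy in d(df) is ∂^2 f/∂x ∂y - ∂^2 f/∂y ∂x = (0) - (0) = 0 (equality of mixed partials for smooth f).
Similarly for dx ∧ dz and dy ∧ dz — all coefficients vanish. So d(df) = 0.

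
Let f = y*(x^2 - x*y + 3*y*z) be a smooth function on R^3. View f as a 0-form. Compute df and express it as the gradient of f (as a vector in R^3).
df = (y*(2*x - y)) dx + (x^2 - 2*x*y + 6*y*z) dy + (3*y^2) dz; grad f = (y*(2*x - y), x^2 - 2*x*y + 6*y*z, 3*y^2)

For a 0-form f, d f = (∂f/∂x) dx + (∂f/∂y) dy + (∂f/∂z) dz. The components of the vector representation are exactly the entries of grad f in Cartesian coordinates:
  ∂f/∂x = y*(2*x - y)
  ∂f/∂y = x^2 - 2*x*y + 6*y*z
  ∂f/∂z = 3*y^2.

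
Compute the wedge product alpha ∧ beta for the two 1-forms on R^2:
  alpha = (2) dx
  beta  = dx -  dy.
alpha ∧ beta = (-2) dx ∧ dy

Distribute the wedge, using dx_i ∧ dx_j = -dx_j ∧ dx_i and dx_i ∧ dx_i = 0. For each pair (i, j) with i < j, the coefficient of dx_i ∧ dx_j in alpha ∧ beta is (alpha_i * beta_j - alpha_j * beta_i). Collecting: alpha ∧ beta = (-2) dx ∧ dy.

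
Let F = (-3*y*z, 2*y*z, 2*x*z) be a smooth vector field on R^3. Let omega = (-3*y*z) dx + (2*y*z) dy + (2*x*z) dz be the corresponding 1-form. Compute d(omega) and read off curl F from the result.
d(omega) = (-2*y) dy ∧ dz + (-3*y - 2*z) dz ∧ dx + (3*z) dx ∧ dy; curl F = (-2*y, -3*y - 2*z, 3*z)

d omega = sum_{i<j} (∂f_j/∂x_i - ∂f_i/∂x_j) dx_i ∧ dx_j. Under the identification (dy ∧ dz, dz ∧ dx, dx ∧ dy) ↔ (e_x, e_y, e_z), the coefficients are exactly the components of curl F. Compute:
  ∂R/∂y - ∂Q/∂z = (0) - (2*y) = -2*y
  ∂P/∂z - ∂R/∂x = (-3*y) - (2*z) = -3*y - 2*z
  ∂Q/∂x - ∂P/∂y = (0) - (-3*z) = 3*z.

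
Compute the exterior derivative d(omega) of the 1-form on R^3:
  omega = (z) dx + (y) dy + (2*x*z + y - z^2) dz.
d(omega) = (2*z - 1) dx ∧ dz + (1) dy ∧ dz

For a 1-form omega = sum_i f_i dx_i, the exterior derivative is
  d(omega) = sum_{i < j} (∂f_j/∂x_i - ∂f_i/∂x_j) dx_i ∧ dx_j.
  coefficient of dx ∧ dz: ∂f_3/∂x - ∂f_1/∂z = ∂(2*x*z + y - z^2)/∂x - ∂(z)/∂z = 2*z - 1
  coefficient of dy ∧ dz: ∂f_3/∂y - ∂f_2/∂z = ∂(2*x*z + y - z^2)/∂y - ∂(y)/∂z = 1
Assembling: d(omega) = (2*z - 1) dx ∧ dz + (1) dy ∧ dz.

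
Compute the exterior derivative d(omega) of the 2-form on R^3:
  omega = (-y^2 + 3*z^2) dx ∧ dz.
d(omega) = (2*y) dx ∧ dy ∧ dz

For a 2-form omega = sum_{i<j} g_{ij} dx_i ∧ dx_j, the exterior derivative is
  d(omega) = sum_{i<j} d(g_{ij}) ∧ dx_i ∧ dx_j = sum_{i<j, k} (∂g_{ij}/∂x_k) dx_k ∧ dx_i ∧ dx_j.
Expand each term, using dx_k ∧ dx_i ∧ dx_j = sgn(permutation) dx_{(a)} ∧ dx_{(b)} ∧ dx_{(c)} with (a < b < c) sorted:
  d(-y^2 + 3*z^2) includes (∂/∂y)(-y^2 + 3*z^2) dy = (-2*y) dy, which multiplied by dx ∧ dz gives (2*y) dx ∧ dy ∧ dz
Collecting like 3-forms: d(omega) = (2*y) dx ∧ dy ∧ dz.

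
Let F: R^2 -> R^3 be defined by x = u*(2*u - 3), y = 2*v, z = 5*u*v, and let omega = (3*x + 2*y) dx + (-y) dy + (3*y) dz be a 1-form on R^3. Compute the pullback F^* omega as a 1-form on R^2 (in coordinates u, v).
F^* omega = (24*u^3 - 54*u^2 + 16*u*v + 27*u + 30*v^2 - 12*v) du + (2*v*(15*u - 2)) dv

Using F^*(f dg) = (f ∘ F) d(g ∘ F), substitute each coordinate x_i by F_i(u, v) in f_i, and replace dx_i by d F_i = (∂F_i/∂u) du + (∂F_i/∂v) dv.
  For the x component: f_1(F) = 6*u^2 - 9*u + 4*v; d F_1 = (4*u - 3) du + (0) dv
  For the y component: f_2(F) = -2*v; d F_2 = (0) du + (2) dv
  For the z component: f_3(F) = 6*v; d F_3 = (5*v) du + (5*u) dv
Combining and collecting du, dv coefficients:
  coeff of du: 24*u^3 - 54*u^2 + 16*u*v + 27*u + 30*v^2 - 12*v
  coeff of dv: 2*v*(15*u - 2)
F^* omega = (24*u^3 - 54*u^2 + 16*u*v + 27*u + 30*v^2 - 12*v) du + (2*v*(15*u - 2)) dv.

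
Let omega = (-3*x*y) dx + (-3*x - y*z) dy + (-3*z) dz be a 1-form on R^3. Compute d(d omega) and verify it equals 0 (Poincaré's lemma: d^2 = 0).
d(d omega) = 0

Step 1: d omega = sum_{i<j} (∂f_j/∂x_i - ∂f_i/∂x_j) dx_i ∧ dx_j:
  coeff of dx ∧ dy: 3*x - 3
  coeff of dx ∧ dz: 0
  coeff of dy ∧ dz: y
Step 2: Apply d again to each 2-form coefficient. The only possible 3-form in R^3 is dx ∧ dy ∧ dz, with coefficient
  ∂(coeff of dy∧dz)/∂x - ∂(coeff of dx∧dz)/∂y + ∂(coeff of dx∧dy)/∂z
  = ∂/∂x (y) - ∂/∂y (0) + ∂/∂z (3*x - 3).
Each of these terms simplifies to sums of mixed partials that cancel in pairs. The result is 0 (by equality of mixed partials for smooth functions — Schwarz / Clairaut).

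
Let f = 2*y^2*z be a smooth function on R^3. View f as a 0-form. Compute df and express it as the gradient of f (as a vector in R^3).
df = (0) dx + (4*y*z) dy + (2*y^2) dz; grad f = (0, 4*y*z, 2*y^2)

For a 0-form f, d f = (∂f/∂x) dx + (∂f/∂y) dy + (∂f/∂z) dz. The components of the vector representation are exactly the entries of grad f in Cartesian coordinates:
  ∂f/∂x = 0
  ∂f/∂y = 4*y*z
  ∂f/∂z = 2*y^2.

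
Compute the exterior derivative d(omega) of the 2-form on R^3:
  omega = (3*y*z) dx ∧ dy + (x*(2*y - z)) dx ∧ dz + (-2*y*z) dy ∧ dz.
d(omega) = (-2*x + 3*y) dx ∧ dy ∧ dz

For a 2-form omega = sum_{i<j} g_{ij} dx_i ∧ dx_j, the exterior derivative is
  d(omega) = sum_{i<j} d(g_{ij}) ∧ dx_i ∧ dx_j = sum_{i<j, k} (∂g_{ij}/∂x_k) dx_k ∧ dx_i ∧ dx_j.
Expand each term, using dx_k ∧ dx_i ∧ dx_j = sgn(permutation) dx_{(a)} ∧ dx_{(b)} ∧ dx_{(c)} with (a < b < c) sorted:
  d(3*y*z) includes (∂/∂z)(3*y*z) dz = (3*y) dz, which multiplied by dx ∧ dy gives (3*y) dx ∧ dy ∧ dz
  d(x*(2*y - z)) includes (∂/∂y)(x*(2*y - z)) dy = (2*x) dy, which multiplied by dx ∧ dz gives (-2*x) dx ∧ dy ∧ dz
Collecting like 3-forms: d(omega) = (-2*x + 3*y) dx ∧ dy ∧ dz.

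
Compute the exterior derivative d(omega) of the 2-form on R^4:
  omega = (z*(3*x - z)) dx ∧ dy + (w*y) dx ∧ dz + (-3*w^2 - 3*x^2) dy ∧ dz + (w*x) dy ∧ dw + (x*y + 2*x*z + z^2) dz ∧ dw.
d(omega) = (-w - 3*x - 2*z) dx ∧ dy ∧ dz + (2*y + 2*z) dx ∧ dz ∧ dw + (-6*w + x) dy ∧ dz ∧ dw + (w) dx ∧ dy ∧ dw

For a 2-form omega = sum_{i<j} g_{ij} dx_i ∧ dx_j, the exterior derivative is
  d(omega) = sum_{i<j} d(g_{ij}) ∧ dx_i ∧ dx_j = sum_{i<j, k} (∂g_{ij}/∂x_k) dx_k ∧ dx_i ∧ dx_j.
Expand each term, using dx_k ∧ dx_i ∧ dx_j = sgn(permutation) dx_{(a)} ∧ dx_{(b)} ∧ dx_{(c)} with (a < b < c) sorted:
  d(z*(3*x - z)) includes (∂/∂z)(z*(3*x - z)) dz = (3*x - 2*z) dz, which multiplied by dx ∧ dy gives (3*x - 2*z) dx ∧ dy ∧ dz
  d(w*y) includes (∂/∂y)(w*y) dy = (w) dy, which multiplied by dx ∧ dz gives (-w) dx ∧ dy ∧ dz
  d(w*y) includes (∂/∂w)(w*y) dw = (y) dw, which multiplied by dx ∧ dz gives (y) dx ∧ dz ∧ dw
  d(-3*w^2 - 3*x^2) includes (∂/∂x)(-3*w^2 - 3*x^2) dx = (-6*x) dx, which multiplied by dy ∧ dz gives (-6*x) dx ∧ dy ∧ dz
  d(-3*w^2 - 3*x^2) includes (∂/∂w)(-3*w^2 - 3*x^2) dw = (-6*w) dw, which multiplied by dy ∧ dz gives (-6*w) dy ∧ dz ∧ dw
  d(w*x) includes (∂/∂x)(w*x) dx = (w) dx, which multiplied by dy ∧ dw gives (w) dx ∧ dy ∧ dw
  d(x*y + 2*x*z + z^2) includes (∂/∂x)(x*y + 2*x*z + z^2) dx = (y + 2*z) dx, which multiplied by dz ∧ dw gives (y + 2*z) dx ∧ dz ∧ dw
  d(x*y + 2*x*z + z^2) includes (∂/∂y)(x*y + 2*x*z + z^2) dy = (x) dy, which multiplied by dz ∧ dw gives (x) dy ∧ dz ∧ dw
Collecting like 3-forms: d(omega) = (-w - 3*x - 2*z) dx ∧ dy ∧ dz + (2*y + 2*z) dx ∧ dz ∧ dw + (-6*w + x) dy ∧ dz ∧ dw + (w) dx ∧ dy ∧ dw.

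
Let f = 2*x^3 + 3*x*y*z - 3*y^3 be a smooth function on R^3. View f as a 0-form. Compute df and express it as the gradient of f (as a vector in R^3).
df = (6*x^2 + 3*y*z) dx + (3*x*z - 9*y^2) dy + (3*x*y) dz; grad f = (6*x^2 + 3*y*z, 3*x*z - 9*y^2, 3*x*y)

For a 0-form f, d f = (∂f/∂x) dx + (∂f/∂y) dy + (∂f/∂z) dz. The components of the vector representation are exactly the entries of grad f in Cartesian coordinates:
  ∂f/∂x = 6*x^2 + 3*y*z
  ∂f/∂y = 3*x*z - 9*y^2
  ∂f/∂z = 3*x*y.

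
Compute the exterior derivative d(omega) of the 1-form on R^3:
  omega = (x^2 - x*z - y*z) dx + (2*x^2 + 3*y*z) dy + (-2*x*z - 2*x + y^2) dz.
d(omega) = (4*x + z) dx ∧ dy + (x + y - 2*z - 2) dx ∧ dz + (-y) dy ∧ dz

For a 1-form omega = sum_i f_i dx_i, the exterior derivative is
  d(omega) = sum_{i < j} (∂f_j/∂x_i - ∂f_i/∂x_j) dx_i ∧ dx_j.
  coefficient of dx ∧ dy: ∂f_2/∂x - ∂f_1/∂y = ∂(2*x^2 + 3*y*z)/∂x - ∂(x^2 - x*z - y*z)/∂y = 4*x + z
  coefficient of dx ∧ dz: ∂f_3/∂x - ∂f_1/∂z = ∂(-2*x*z - 2*x + y^2)/∂x - ∂(x^2 - x*z - y*z)/∂z = x + y - 2*z - 2
  coefficient of dy ∧ dz: ∂f_3/∂y - ∂f_2/∂z = ∂(-2*x*z - 2*x + y^2)/∂y - ∂(2*x^2 + 3*y*z)/∂z = -y
Assembling: d(omega) = (4*x + z) dx ∧ dy + (x + y - 2*z - 2) dx ∧ dz + (-y) dy ∧ dz.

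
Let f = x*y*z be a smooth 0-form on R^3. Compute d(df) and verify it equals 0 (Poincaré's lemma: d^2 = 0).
d(df) = 0

Step 1: df = sum_i (∂f/∂x_i) dx_i = (y*z) dx + (x*z) dy + (x*y) dz.
Step 2: Apply d again. Using the 1-form formula, the coefficient of dx ∧ dy in d(df) is ∂^2 f/∂x ∂y - ∂^2 f/∂y ∂x = (z) - (z) = 0 (equality of mixed partials for smooth f).
Similarly for dx ∧ dz and dy ∧ dz — all coefficients vanish. So d(df) = 0.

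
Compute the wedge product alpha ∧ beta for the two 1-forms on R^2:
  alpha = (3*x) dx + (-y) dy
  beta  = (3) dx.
alpha ∧ beta = (3*y) dx ∧ dy

Distribute the wedge, using dx_i ∧ dx_j = -dx_j ∧ dx_i and dx_i ∧ dx_i = 0. For each pair (i, j) with i < j, the coefficient of dx_i ∧ dx_j in alpha ∧ beta is (alpha_i * beta_j - alpha_j * beta_i). Collecting: alpha ∧ beta = (3*y) dx ∧ dy.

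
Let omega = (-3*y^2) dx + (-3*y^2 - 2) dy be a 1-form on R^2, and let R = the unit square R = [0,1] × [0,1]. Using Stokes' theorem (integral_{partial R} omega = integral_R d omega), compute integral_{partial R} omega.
integral_(partial R) omega = 3

Stokes: integral_partial_R omega = integral_R d omega with d omega = (∂Q/∂x - ∂P/∂y) dx ∧ dy.
  ∂Q/∂x = 0
  ∂P/∂y = -6*y
  integrand = ∂Q/∂x - ∂P/∂y = 6*y.
Integrating over R: integral_0^1 integral_0^1 (6*y) dx dy = 3.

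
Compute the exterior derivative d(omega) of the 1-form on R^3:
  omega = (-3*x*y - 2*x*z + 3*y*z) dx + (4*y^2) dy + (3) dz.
d(omega) = (3*x - 3*z) dx ∧ dy + (2*x - 3*y) dx ∧ dz

For a 1-form omega = sum_i f_i dx_i, the exterior derivative is
  d(omega) = sum_{i < j} (∂f_j/∂x_i - ∂f_i/∂x_j) dx_i ∧ dx_j.
  coefficient of dx ∧ dy: ∂f_2/∂x - ∂f_1/∂y = ∂(4*y^2)/∂x - ∂(-3*x*y - 2*x*z + 3*y*z)/∂y = 3*x - 3*z
  coefficient of dx ∧ dz: ∂f_3/∂x - ∂f_1/∂z = ∂(3)/∂x - ∂(-3*x*y - 2*x*z + 3*y*z)/∂z = 2*x - 3*y
Assembling: d(omega) = (3*x - 3*z) dx ∧ dy + (2*x - 3*y) dx ∧ dz.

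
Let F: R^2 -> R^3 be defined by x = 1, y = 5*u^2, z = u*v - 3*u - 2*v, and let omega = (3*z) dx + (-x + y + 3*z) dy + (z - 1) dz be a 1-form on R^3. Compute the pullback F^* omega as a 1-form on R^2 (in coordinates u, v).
F^* omega = (50*u^3 + 30*u^2*v - 90*u^2 + u*v^2 - 66*u*v - u - 2*v^2 + 5*v + 3) du + (u^2*v - 3*u^2 - 4*u*v + 5*u + 4*v + 2) dv

Using F^*(f dg) = (f ∘ F) d(g ∘ F), substitute each coordinate x_i by F_i(u, v) in f_i, and replace dx_i by d F_i = (∂F_i/∂u) du + (∂F_i/∂v) dv.
  For the x component: f_1(F) = 3*u*v - 9*u - 6*v; d F_1 = (0) du + (0) dv
  For the y component: f_2(F) = 5*u^2 + 3*u*v - 9*u - 6*v - 1; d F_2 = (10*u) du + (0) dv
  For the z component: f_3(F) = u*v - 3*u - 2*v - 1; d F_3 = (v - 3) du + (u - 2) dv
Combining and collecting du, dv coefficients:
  coeff of du: 50*u^3 + 30*u^2*v - 90*u^2 + u*v^2 - 66*u*v - u - 2*v^2 + 5*v + 3
  coeff of dv: u^2*v - 3*u^2 - 4*u*v + 5*u + 4*v + 2
F^* omega = (50*u^3 + 30*u^2*v - 90*u^2 + u*v^2 - 66*u*v - u - 2*v^2 + 5*v + 3) du + (u^2*v - 3*u^2 - 4*u*v + 5*u + 4*v + 2) dv.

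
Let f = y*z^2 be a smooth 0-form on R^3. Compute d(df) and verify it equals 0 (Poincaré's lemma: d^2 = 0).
d(df) = 0

Step 1: df = sum_i (∂f/∂x_i) dx_i = (0) dx + (z^2) dy + (2*y*z) dz.
Step 2: Apply d again. Using the 1-form formula, the coefficient of dx ∧ dy in d(df) is ∂^2 f/∂x ∂y - ∂^2 f/∂y ∂x = (0) - (0) = 0 (equality of mixed partials for smooth f).
Similarly for dx ∧ dz and dy ∧ dz — all coefficients vanish. So d(df) = 0.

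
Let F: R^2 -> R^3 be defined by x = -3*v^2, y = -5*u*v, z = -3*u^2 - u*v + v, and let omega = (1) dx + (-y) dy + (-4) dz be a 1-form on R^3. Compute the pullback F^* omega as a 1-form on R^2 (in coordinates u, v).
F^* omega = (-25*u*v^2 + 24*u + 4*v) du + (-25*u^2*v + 4*u - 6*v - 4) dv

Using F^*(f dg) = (f ∘ F) d(g ∘ F), substitute each coordinate x_i by F_i(u, v) in f_i, and replace dx_i by d F_i = (∂F_i/∂u) du + (∂F_i/∂v) dv.
  For the x component: f_1(F) = 1; d F_1 = (0) du + (-6*v) dv
  For the y component: f_2(F) = 5*u*v; d F_2 = (-5*v) du + (-5*u) dv
  For the z component: f_3(F) = -4; d F_3 = (-6*u - v) du + (1 - u) dv
Combining and collecting du, dv coefficients:
  coeff of du: -25*u*v^2 + 24*u + 4*v
  coeff of dv: -25*u^2*v + 4*u - 6*v - 4
F^* omega = (-25*u*v^2 + 24*u + 4*v) du + (-25*u^2*v + 4*u - 6*v - 4) dv.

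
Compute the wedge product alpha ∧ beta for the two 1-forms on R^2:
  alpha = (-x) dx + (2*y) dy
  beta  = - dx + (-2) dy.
alpha ∧ beta = (2*x + 2*y) dx ∧ dy

Distribute the wedge, using dx_i ∧ dx_j = -dx_j ∧ dx_i and dx_i ∧ dx_i = 0. For each pair (i, j) with i < j, the coefficient of dx_i ∧ dx_j in alpha ∧ beta is (alpha_i * beta_j - alpha_j * beta_i). Collecting: alpha ∧ beta = (2*x + 2*y) dx ∧ dy.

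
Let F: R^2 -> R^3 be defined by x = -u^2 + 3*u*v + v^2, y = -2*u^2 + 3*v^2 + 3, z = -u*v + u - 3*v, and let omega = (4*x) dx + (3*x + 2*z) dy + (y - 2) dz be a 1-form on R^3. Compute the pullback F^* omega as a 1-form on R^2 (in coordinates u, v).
F^* omega = (20*u^3 - 62*u^2*v - 10*u^2 + 16*u*v^2 + 24*u*v + 9*v^3 + 3*v^2 - v + 1) du + (-10*u^3 + 10*u^2*v + 6*u^2 + 75*u*v^2 + 12*u*v - u + 26*v^3 - 45*v^2 - 3) dv

Using F^*(f dg) = (f ∘ F) d(g ∘ F), substitute each coordinate x_i by F_i(u, v) in f_i, and replace dx_i by d F_i = (∂F_i/∂u) du + (∂F_i/∂v) dv.
  For the x component: f_1(F) = -4*u^2 + 12*u*v + 4*v^2; d F_1 = (-2*u + 3*v) du + (3*u + 2*v) dv
  For the y component: f_2(F) = -3*u^2 + 7*u*v + 2*u + 3*v^2 - 6*v; d F_2 = (-4*u) du + (6*v) dv
  For the z component: f_3(F) = -2*u^2 + 3*v^2 + 1; d F_3 = (1 - v) du + (-u - 3) dv
Combining and collecting du, dv coefficients:
  coeff of du: 20*u^3 - 62*u^2*v - 10*u^2 + 16*u*v^2 + 24*u*v + 9*v^3 + 3*v^2 - v + 1
  coeff of dv: -10*u^3 + 10*u^2*v + 6*u^2 + 75*u*v^2 + 12*u*v - u + 26*v^3 - 45*v^2 - 3
F^* omega = (20*u^3 - 62*u^2*v - 10*u^2 + 16*u*v^2 + 24*u*v + 9*v^3 + 3*v^2 - v + 1) du + (-10*u^3 + 10*u^2*v + 6*u^2 + 75*u*v^2 + 12*u*v - u + 26*v^3 - 45*v^2 - 3) dv.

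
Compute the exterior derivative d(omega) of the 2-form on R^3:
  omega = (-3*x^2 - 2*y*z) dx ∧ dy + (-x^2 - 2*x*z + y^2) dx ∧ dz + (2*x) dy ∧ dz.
d(omega) = (2 - 4*y) dx ∧ dy ∧ dz

For a 2-form omega = sum_{i<j} g_{ij} dx_i ∧ dx_j, the exterior derivative is
  d(omega) = sum_{i<j} d(g_{ij}) ∧ dx_i ∧ dx_j = sum_{i<j, k} (∂g_{ij}/∂x_k) dx_k ∧ dx_i ∧ dx_j.
Expand each term, using dx_k ∧ dx_i ∧ dx_j = sgn(permutation) dx_{(a)} ∧ dx_{(b)} ∧ dx_{(c)} with (a < b < c) sorted:
  d(-3*x^2 - 2*y*z) includes (∂/∂z)(-3*x^2 - 2*y*z) dz = (-2*y) dz, which multiplied by dx ∧ dy gives (-2*y) dx ∧ dy ∧ dz
  d(-x^2 - 2*x*z + y^2) includes (∂/∂y)(-x^2 - 2*x*z + y^2) dy = (2*y) dy, which multiplied by dx ∧ dz gives (-2*y) dx ∧ dy ∧ dz
  d(2*x) includes (∂/∂x)(2*x) dx = (2) dx, which multiplied by dy ∧ dz gives (2) dx ∧ dy ∧ dz
Collecting like 3-forms: d(omega) = (2 - 4*y) dx ∧ dy ∧ dz.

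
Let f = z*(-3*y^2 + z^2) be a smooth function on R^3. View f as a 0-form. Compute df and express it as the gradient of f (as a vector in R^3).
df = (0) dx + (-6*y*z) dy + (-3*y^2 + 3*z^2) dz; grad f = (0, -6*y*z, -3*y^2 + 3*z^2)

For a 0-form f, d f = (∂f/∂x) dx + (∂f/∂y) dy + (∂f/∂z) dz. The components of the vector representation are exactly the entries of grad f in Cartesian coordinates:
  ∂f/∂x = 0
  ∂f/∂y = -6*y*z
  ∂f/∂z = -3*y^2 + 3*z^2.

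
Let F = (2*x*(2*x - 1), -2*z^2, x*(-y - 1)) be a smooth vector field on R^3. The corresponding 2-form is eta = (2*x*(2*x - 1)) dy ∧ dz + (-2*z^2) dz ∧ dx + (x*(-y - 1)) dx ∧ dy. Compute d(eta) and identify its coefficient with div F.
d(eta) = (8*x - 2) dx ∧ dy ∧ dz; div F = 8*x - 2

For a 2-form in R^3 of the form above, applying d gives a 3-form with coefficient ∂P/∂x + ∂Q/∂y + ∂R/∂z:
  ∂P/∂x = 8*x - 2
  ∂Q/∂y = 0
  ∂R/∂z = 0
Sum = 8*x - 2, which is exactly div F.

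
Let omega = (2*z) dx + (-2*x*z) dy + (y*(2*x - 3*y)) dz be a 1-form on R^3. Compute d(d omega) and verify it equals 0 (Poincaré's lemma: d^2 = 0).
d(d omega) = 0

Step 1: d omega = sum_{i<j} (∂f_j/∂x_i - ∂f_i/∂x_j) dx_i ∧ dx_j:
  coeff of dx ∧ dy: -2*z
  coeff of dx ∧ dz: 2*y - 2
  coeff of dy ∧ dz: 4*x - 6*y
Step 2: Apply d again to each 2-form coefficient. The only possible 3-form in R^3 is dx ∧ dy ∧ dz, with coefficient
  ∂(coeff of dy∧dz)/∂x - ∂(coeff of dx∧dz)/∂y + ∂(coeff of dx∧dy)/∂z
  = ∂/∂x (4*x - 6*y) - ∂/∂y (2*y - 2) + ∂/∂z (-2*z).
Each of these terms simplifies to sums of mixed partials that cancel in pairs. The result is 0 (by equality of mixed partials for smooth functions — Schwarz / Clairaut).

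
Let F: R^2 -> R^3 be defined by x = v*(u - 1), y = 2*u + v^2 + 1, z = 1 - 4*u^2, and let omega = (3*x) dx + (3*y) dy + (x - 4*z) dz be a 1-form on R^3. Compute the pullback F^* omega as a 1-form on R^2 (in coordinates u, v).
F^* omega = (-128*u^3 - 8*u^2*v + 3*u*v^2 + 8*u*v + 44*u + 3*v^2 + 6) du + (3*v*(u^2 + 2*u + 2*v^2 + 3)) dv

Using F^*(f dg) = (f ∘ F) d(g ∘ F), substitute each coordinate x_i by F_i(u, v) in f_i, and replace dx_i by d F_i = (∂F_i/∂u) du + (∂F_i/∂v) dv.
  For the x component: f_1(F) = 3*v*(u - 1); d F_1 = (v) du + (u - 1) dv
  For the y component: f_2(F) = 6*u + 3*v^2 + 3; d F_2 = (2) du + (2*v) dv
  For the z component: f_3(F) = 16*u^2 + u*v - v - 4; d F_3 = (-8*u) du + (0) dv
Combining and collecting du, dv coefficients:
  coeff of du: -128*u^3 - 8*u^2*v + 3*u*v^2 + 8*u*v + 44*u + 3*v^2 + 6
  coeff of dv: 3*v*(u^2 + 2*u + 2*v^2 + 3)
F^* omega = (-128*u^3 - 8*u^2*v + 3*u*v^2 + 8*u*v + 44*u + 3*v^2 + 6) du + (3*v*(u^2 + 2*u + 2*v^2 + 3)) dv.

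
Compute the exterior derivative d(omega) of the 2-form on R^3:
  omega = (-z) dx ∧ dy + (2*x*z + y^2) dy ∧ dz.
d(omega) = (2*z - 1) dx ∧ dy ∧ dz

For a 2-form omega = sum_{i<j} g_{ij} dx_i ∧ dx_j, the exterior derivative is
  d(omega) = sum_{i<j} d(g_{ij}) ∧ dx_i ∧ dx_j = sum_{i<j, k} (∂g_{ij}/∂x_k) dx_k ∧ dx_i ∧ dx_j.
Expand each term, using dx_k ∧ dx_i ∧ dx_j = sgn(permutation) dx_{(a)} ∧ dx_{(b)} ∧ dx_{(c)} with (a < b < c) sorted:
  d(-z) includes (∂/∂z)(-z) dz = (-1) dz, which multiplied by dx ∧ dy gives (-1) dx ∧ dy ∧ dz
  d(2*x*z + y^2) includes (∂/∂x)(2*x*z + y^2) dx = (2*z) dx, which multiplied by dy ∧ dz gives (2*z) dx ∧ dy ∧ dz
Collecting like 3-forms: d(omega) = (2*z - 1) dx ∧ dy ∧ dz.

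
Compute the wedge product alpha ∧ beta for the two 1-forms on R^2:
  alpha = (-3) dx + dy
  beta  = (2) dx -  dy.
alpha ∧ beta = (1) dx ∧ dy

Distribute the wedge, using dx_i ∧ dx_j = -dx_j ∧ dx_i and dx_i ∧ dx_i = 0. For each pair (i, j) with i < j, the coefficient of dx_i ∧ dx_j in alpha ∧ beta is (alpha_i * beta_j - alpha_j * beta_i). Collecting: alpha ∧ beta = (1) dx ∧ dy.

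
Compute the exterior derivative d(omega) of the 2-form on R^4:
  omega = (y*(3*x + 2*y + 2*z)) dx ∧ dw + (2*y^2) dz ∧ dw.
d(omega) = (-3*x - 4*y - 2*z) dx ∧ dy ∧ dw + (-2*y) dx ∧ dz ∧ dw + (4*y) dy ∧ dz ∧ dw

For a 2-form omega = sum_{i<j} g_{ij} dx_i ∧ dx_j, the exterior derivative is
  d(omega) = sum_{i<j} d(g_{ij}) ∧ dx_i ∧ dx_j = sum_{i<j, k} (∂g_{ij}/∂x_k) dx_k ∧ dx_i ∧ dx_j.
Expand each term, using dx_k ∧ dx_i ∧ dx_j = sgn(permutation) dx_{(a)} ∧ dx_{(b)} ∧ dx_{(c)} with (a < b < c) sorted:
  d(y*(3*x + 2*y + 2*z)) includes (∂/∂y)(y*(3*x + 2*y + 2*z)) dy = (3*x + 4*y + 2*z) dy, which multiplied by dx ∧ dw gives (-3*x - 4*y - 2*z) dx ∧ dy ∧ dw
  d(y*(3*x + 2*y + 2*z)) includes (∂/∂z)(y*(3*x + 2*y + 2*z)) dz = (2*y) dz, which multiplied by dx ∧ dw gives (-2*y) dx ∧ dz ∧ dw
  d(2*y^2) includes (∂/∂y)(2*y^2) dy = (4*y) dy, which multiplied by dz ∧ dw gives (4*y) dy ∧ dz ∧ dw
Collecting like 3-forms: d(omega) = (-3*x - 4*y - 2*z) dx ∧ dy ∧ dw + (-2*y) dx ∧ dz ∧ dw + (4*y) dy ∧ dz ∧ dw.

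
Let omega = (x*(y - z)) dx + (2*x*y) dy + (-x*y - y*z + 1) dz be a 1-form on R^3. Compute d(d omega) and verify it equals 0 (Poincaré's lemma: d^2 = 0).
d(d omega) = 0

Step 1: d omega = sum_{i<j} (∂f_j/∂x_i - ∂f_i/∂x_j) dx_i ∧ dx_j:
  coeff of dx ∧ dy: -x + 2*y
  coeff of dx ∧ dz: x - y
  coeff of dy ∧ dz: -x - z
Step 2: Apply d again to each 2-form coefficient. The only possible 3-form in R^3 is dx ∧ dy ∧ dz, with coefficient
  ∂(coeff of dy∧dz)/∂x - ∂(coeff of dx∧dz)/∂y + ∂(coeff of dx∧dy)/∂z
  = ∂/∂x (-x - z) - ∂/∂y (x - y) + ∂/∂z (-x + 2*y).
Each of these terms simplifies to sums of mixed partials that cancel in pairs. The result is 0 (by equality of mixed partials for smooth functions — Schwarz / Clairaut).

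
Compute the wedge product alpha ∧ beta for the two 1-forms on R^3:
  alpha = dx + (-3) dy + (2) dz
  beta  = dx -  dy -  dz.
alpha ∧ beta = (2) dx ∧ dy + (-3) dx ∧ dz + (5) dy ∧ dz

Distribute the wedge, using dx_i ∧ dx_j = -dx_j ∧ dx_i and dx_i ∧ dx_i = 0. For each pair (i, j) with i < j, the coefficient of dx_i ∧ dx_j in alpha ∧ beta is (alpha_i * beta_j - alpha_j * beta_i). Collecting: alpha ∧ beta = (2) dx ∧ dy + (-3) dx ∧ dz + (5) dy ∧ dz.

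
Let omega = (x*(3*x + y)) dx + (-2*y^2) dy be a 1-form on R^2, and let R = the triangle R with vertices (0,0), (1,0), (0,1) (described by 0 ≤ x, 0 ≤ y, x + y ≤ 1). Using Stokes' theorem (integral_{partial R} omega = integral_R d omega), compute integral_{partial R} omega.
integral_(partial R) omega = -1/6

Stokes: integral_partial_R omega = integral_R d omega with d omega = (∂Q/∂x - ∂P/∂y) dx ∧ dy.
  ∂Q/∂x = 0
  ∂P/∂y = x
  integrand = ∂Q/∂x - ∂P/∂y = -x.
Integrating over R: integral_0^1 integral_0^{1-x} (-x) dy dx = -1/6.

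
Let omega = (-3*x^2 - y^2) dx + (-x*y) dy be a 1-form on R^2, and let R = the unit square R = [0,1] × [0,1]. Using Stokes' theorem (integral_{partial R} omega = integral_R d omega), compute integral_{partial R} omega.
integral_(partial R) omega = 1/2

Stokes: integral_partial_R omega = integral_R d omega with d omega = (∂Q/∂x - ∂P/∂y) dx ∧ dy.
  ∂Q/∂x = -y
  ∂P/∂y = -2*y
  integrand = ∂Q/∂x - ∂P/∂y = y.
Integrating over R: integral_0^1 integral_0^1 (y) dx dy = 1/2.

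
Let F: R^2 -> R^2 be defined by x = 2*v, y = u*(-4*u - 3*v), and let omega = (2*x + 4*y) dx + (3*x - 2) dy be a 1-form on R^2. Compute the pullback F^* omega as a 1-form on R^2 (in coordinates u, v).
F^* omega = (-48*u*v + 16*u - 18*v^2 + 6*v) du + (-32*u^2 - 42*u*v + 6*u + 8*v) dv

Using F^*(f dg) = (f ∘ F) d(g ∘ F), substitute each coordinate x_i by F_i(u, v) in f_i, and replace dx_i by d F_i = (∂F_i/∂u) du + (∂F_i/∂v) dv.
  For the x component: f_1(F) = -16*u^2 - 12*u*v + 4*v; d F_1 = (0) du + (2) dv
  For the y component: f_2(F) = 6*v - 2; d F_2 = (-8*u - 3*v) du + (-3*u) dv
Combining and collecting du, dv coefficients:
  coeff of du: -48*u*v + 16*u - 18*v^2 + 6*v
  coeff of dv: -32*u^2 - 42*u*v + 6*u + 8*v
F^* omega = (-48*u*v + 16*u - 18*v^2 + 6*v) du + (-32*u^2 - 42*u*v + 6*u + 8*v) dv.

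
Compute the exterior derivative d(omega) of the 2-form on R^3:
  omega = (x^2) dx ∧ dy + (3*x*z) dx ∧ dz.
d(omega) = 0

For a 2-form omega = sum_{i<j} g_{ij} dx_i ∧ dx_j, the exterior derivative is
  d(omega) = sum_{i<j} d(g_{ij}) ∧ dx_i ∧ dx_j = sum_{i<j, k} (∂g_{ij}/∂x_k) dx_k ∧ dx_i ∧ dx_j.
Expand each term, using dx_k ∧ dx_i ∧ dx_j = sgn(permutation) dx_{(a)} ∧ dx_{(b)} ∧ dx_{(c)} with (a < b < c) sorted:

Collecting like 3-forms: d(omega) = 0.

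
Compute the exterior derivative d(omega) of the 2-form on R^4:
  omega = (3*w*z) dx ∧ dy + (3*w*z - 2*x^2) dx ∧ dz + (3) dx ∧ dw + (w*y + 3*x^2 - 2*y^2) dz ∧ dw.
d(omega) = (3*w) dx ∧ dy ∧ dz + (3*z) dx ∧ dy ∧ dw + (6*x + 3*z) dx ∧ dz ∧ dw + (w - 4*y) dy ∧ dz ∧ dw

For a 2-form omega = sum_{i<j} g_{ij} dx_i ∧ dx_j, the exterior derivative is
  d(omega) = sum_{i<j} d(g_{ij}) ∧ dx_i ∧ dx_j = sum_{i<j, k} (∂g_{ij}/∂x_k) dx_k ∧ dx_i ∧ dx_j.
Expand each term, using dx_k ∧ dx_i ∧ dx_j = sgn(permutation) dx_{(a)} ∧ dx_{(b)} ∧ dx_{(c)} with (a < b < c) sorted:
  d(3*w*z) includes (∂/∂z)(3*w*z) dz = (3*w) dz, which multiplied by dx ∧ dy gives (3*w) dx ∧ dy ∧ dz
  d(3*w*z) includes (∂/∂w)(3*w*z) dw = (3*z) dw, which multiplied by dx ∧ dy gives (3*z) dx ∧ dy ∧ dw
  d(3*w*z - 2*x^2) includes (∂/∂w)(3*w*z - 2*x^2) dw = (3*z) dw, which multiplied by dx ∧ dz gives (3*z) dx ∧ dz ∧ dw
  d(w*y + 3*x^2 - 2*y^2) includes (∂/∂x)(w*y + 3*x^2 - 2*y^2) dx = (6*x) dx, which multiplied by dz ∧ dw gives (6*x) dx ∧ dz ∧ dw
  d(w*y + 3*x^2 - 2*y^2) includes (∂/∂y)(w*y + 3*x^2 - 2*y^2) dy = (w - 4*y) dy, which multiplied by dz ∧ dw gives (w - 4*y) dy ∧ dz ∧ dw
Collecting like 3-forms: d(omega) = (3*w) dx ∧ dy ∧ dz + (3*z) dx ∧ dy ∧ dw + (6*x + 3*z) dx ∧ dz ∧ dw + (w - 4*y) dy ∧ dz ∧ dw.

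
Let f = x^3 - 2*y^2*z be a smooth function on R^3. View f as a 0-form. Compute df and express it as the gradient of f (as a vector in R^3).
df = (3*x^2) dx + (-4*y*z) dy + (-2*y^2) dz; grad f = (3*x^2, -4*y*z, -2*y^2)

For a 0-form f, d f = (∂f/∂x) dx + (∂f/∂y) dy + (∂f/∂z) dz. The components of the vector representation are exactly the entries of grad f in Cartesian coordinates:
  ∂f/∂x = 3*x^2
  ∂f/∂y = -4*y*z
  ∂f/∂z = -2*y^2.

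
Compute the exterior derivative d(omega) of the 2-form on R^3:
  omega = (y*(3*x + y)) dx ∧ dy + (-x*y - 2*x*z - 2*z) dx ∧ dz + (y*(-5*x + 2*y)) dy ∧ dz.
d(omega) = (x - 5*y) dx ∧ dy ∧ dz

For a 2-form omega = sum_{i<j} g_{ij} dx_i ∧ dx_j, the exterior derivative is
  d(omega) = sum_{i<j} d(g_{ij}) ∧ dx_i ∧ dx_j = sum_{i<j, k} (∂g_{ij}/∂x_k) dx_k ∧ dx_i ∧ dx_j.
Expand each term, using dx_k ∧ dx_i ∧ dx_j = sgn(permutation) dx_{(a)} ∧ dx_{(b)} ∧ dx_{(c)} with (a < b < c) sorted:
  d(-x*y - 2*x*z - 2*z) includes (∂/∂y)(-x*y - 2*x*z - 2*z) dy = (-x) dy, which multiplied by dx ∧ dz gives (x) dx ∧ dy ∧ dz
  d(y*(-5*x + 2*y)) includes (∂/∂x)(y*(-5*x + 2*y)) dx = (-5*y) dx, which multiplied by dy ∧ dz gives (-5*y) dx ∧ dy ∧ dz
Collecting like 3-forms: d(omega) = (x - 5*y) dx ∧ dy ∧ dz.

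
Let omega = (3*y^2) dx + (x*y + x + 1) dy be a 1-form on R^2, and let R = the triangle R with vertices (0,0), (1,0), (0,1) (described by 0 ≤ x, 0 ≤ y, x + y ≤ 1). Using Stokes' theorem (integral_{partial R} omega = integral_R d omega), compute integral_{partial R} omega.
integral_(partial R) omega = -1/3

Stokes: integral_partial_R omega = integral_R d omega with d omega = (∂Q/∂x - ∂P/∂y) dx ∧ dy.
  ∂Q/∂x = y + 1
  ∂P/∂y = 6*y
  integrand = ∂Q/∂x - ∂P/∂y = 1 - 5*y.
Integrating over R: integral_0^1 integral_0^{1-x} (1 - 5*y) dy dx = -1/3.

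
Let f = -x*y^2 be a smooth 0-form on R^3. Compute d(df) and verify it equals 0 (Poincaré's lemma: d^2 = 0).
d(df) = 0

Step 1: df = sum_i (∂f/∂x_i) dx_i = (-y^2) dx + (-2*x*y) dy + (0) dz.
Step 2: Apply d again. Using the 1-form formula, the coefficient of dx ∧ dy in d(df) is ∂^2 f/∂x ∂y - ∂^2 f/∂y ∂x = (-2*y) - (-2*y) = 0 (equality of mixed partials for smooth f).
Similarly for dx ∧ dz and dy ∧ dz — all coefficients vanish. So d(df) = 0.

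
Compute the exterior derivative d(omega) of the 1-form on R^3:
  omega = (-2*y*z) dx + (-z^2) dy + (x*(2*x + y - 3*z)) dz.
d(omega) = (2*z) dx ∧ dy + (4*x + 3*y - 3*z) dx ∧ dz + (x + 2*z) dy ∧ dz

For a 1-form omega = sum_i f_i dx_i, the exterior derivative is
  d(omega) = sum_{i < j} (∂f_j/∂x_i - ∂f_i/∂x_j) dx_i ∧ dx_j.
  coefficient of dx ∧ dy: ∂f_2/∂x - ∂f_1/∂y = ∂(-z^2)/∂x - ∂(-2*y*z)/∂y = 2*z
  coefficient of dx ∧ dz: ∂f_3/∂x - ∂f_1/∂z = ∂(x*(2*x + y - 3*z))/∂x - ∂(-2*y*z)/∂z = 4*x + 3*y - 3*z
  coefficient of dy ∧ dz: ∂f_3/∂y - ∂f_2/∂z = ∂(x*(2*x + y - 3*z))/∂y - ∂(-z^2)/∂z = x + 2*z
Assembling: d(omega) = (2*z) dx ∧ dy + (4*x + 3*y - 3*z) dx ∧ dz + (x + 2*z) dy ∧ dz.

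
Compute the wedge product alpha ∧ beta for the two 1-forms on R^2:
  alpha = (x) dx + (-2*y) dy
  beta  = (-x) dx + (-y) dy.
alpha ∧ beta = (-3*x*y) dx ∧ dy

Distribute the wedge, using dx_i ∧ dx_j = -dx_j ∧ dx_i and dx_i ∧ dx_i = 0. For each pair (i, j) with i < j, the coefficient of dx_i ∧ dx_j in alpha ∧ beta is (alpha_i * beta_j - alpha_j * beta_i). Collecting: alpha ∧ beta = (-3*x*y) dx ∧ dy.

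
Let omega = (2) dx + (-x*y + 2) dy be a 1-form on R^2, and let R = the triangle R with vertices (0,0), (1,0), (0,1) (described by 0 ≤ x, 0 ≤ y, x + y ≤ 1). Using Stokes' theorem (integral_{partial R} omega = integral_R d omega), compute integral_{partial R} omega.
integral_(partial R) omega = -1/6

Stokes: integral_partial_R omega = integral_R d omega with d omega = (∂Q/∂x - ∂P/∂y) dx ∧ dy.
  ∂Q/∂x = -y
  ∂P/∂y = 0
  integrand = ∂Q/∂x - ∂P/∂y = -y.
Integrating over R: integral_0^1 integral_0^{1-x} (-y) dy dx = -1/6.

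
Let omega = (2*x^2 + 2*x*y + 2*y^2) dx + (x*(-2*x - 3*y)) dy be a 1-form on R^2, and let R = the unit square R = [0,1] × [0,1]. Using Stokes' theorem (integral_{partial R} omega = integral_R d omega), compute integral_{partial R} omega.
integral_(partial R) omega = -13/2

Stokes: integral_partial_R omega = integral_R d omega with d omega = (∂Q/∂x - ∂P/∂y) dx ∧ dy.
  ∂Q/∂x = -4*x - 3*y
  ∂P/∂y = 2*x + 4*y
  integrand = ∂Q/∂x - ∂P/∂y = -6*x - 7*y.
Integrating over R: integral_0^1 integral_0^1 (-6*x - 7*y) dx dy = -13/2.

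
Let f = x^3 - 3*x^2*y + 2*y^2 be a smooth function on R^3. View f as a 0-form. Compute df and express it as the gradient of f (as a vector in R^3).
df = (3*x*(x - 2*y)) dx + (-3*x^2 + 4*y) dy + (0) dz; grad f = (3*x*(x - 2*y), -3*x^2 + 4*y, 0)

For a 0-form f, d f = (∂f/∂x) dx + (∂f/∂y) dy + (∂f/∂z) dz. The components of the vector representation are exactly the entries of grad f in Cartesian coordinates:
  ∂f/∂x = 3*x*(x - 2*y)
  ∂f/∂y = -3*x^2 + 4*y
  ∂f/∂z = 0.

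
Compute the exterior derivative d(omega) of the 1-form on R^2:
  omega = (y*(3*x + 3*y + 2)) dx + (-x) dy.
d(omega) = (-3*x - 6*y - 3) dx ∧ dy

For a 1-form omega = sum_i f_i dx_i, the exterior derivative is
  d(omega) = sum_{i < j} (∂f_j/∂x_i - ∂f_i/∂x_j) dx_i ∧ dx_j.
  coefficient of dx ∧ dy: ∂f_2/∂x - ∂f_1/∂y = ∂(-x)/∂x - ∂(y*(3*x + 3*y + 2))/∂y = -3*x - 6*y - 3
Assembling: d(omega) = (-3*x - 6*y - 3) dx ∧ dy.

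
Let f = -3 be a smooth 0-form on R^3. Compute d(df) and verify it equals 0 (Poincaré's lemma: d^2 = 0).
d(df) = 0

Step 1: df = sum_i (∂f/∂x_i) dx_i = (0) dx + (0) dy + (0) dz.
Step 2: Apply d again. Using the 1-form formula, the coefficient of dx ∧ dy in d(df) is ∂^2 f/∂x ∂y - ∂^2 f/∂y ∂x = (0) - (0) = 0 (equality of mixed partials for smooth f).
Similarly for dx ∧ dz and dy ∧ dz — all coefficients vanish. So d(df) = 0.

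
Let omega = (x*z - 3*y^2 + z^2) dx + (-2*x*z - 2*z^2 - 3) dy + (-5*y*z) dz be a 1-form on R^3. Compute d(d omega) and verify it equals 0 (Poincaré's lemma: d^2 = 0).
d(d omega) = 0

Step 1: d omega = sum_{i<j} (∂f_j/∂x_i - ∂f_i/∂x_j) dx_i ∧ dx_j:
  coeff of dx ∧ dy: 6*y - 2*z
  coeff of dx ∧ dz: -x - 2*z
  coeff of dy ∧ dz: 2*x - z
Step 2: Apply d again to each 2-form coefficient. The only possible 3-form in R^3 is dx ∧ dy ∧ dz, with coefficient
  ∂(coeff of dy∧dz)/∂x - ∂(coeff of dx∧dz)/∂y + ∂(coeff of dx∧dy)/∂z
  = ∂/∂x (2*x - z) - ∂/∂y (-x - 2*z) + ∂/∂z (6*y - 2*z).
Each of these terms simplifies to sums of mixed partials that cancel in pairs. The result is 0 (by equality of mixed partials for smooth functions — Schwarz / Clairaut).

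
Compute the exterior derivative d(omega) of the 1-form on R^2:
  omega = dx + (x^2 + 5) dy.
d(omega) = (2*x) dx ∧ dy

For a 1-form omega = sum_i f_i dx_i, the exterior derivative is
  d(omega) = sum_{i < j} (∂f_j/∂x_i - ∂f_i/∂x_j) dx_i ∧ dx_j.
  coefficient of dx ∧ dy: ∂f_2/∂x - ∂f_1/∂y = ∂(x^2 + 5)/∂x - ∂(1)/∂y = 2*x
Assembling: d(omega) = (2*x) dx ∧ dy.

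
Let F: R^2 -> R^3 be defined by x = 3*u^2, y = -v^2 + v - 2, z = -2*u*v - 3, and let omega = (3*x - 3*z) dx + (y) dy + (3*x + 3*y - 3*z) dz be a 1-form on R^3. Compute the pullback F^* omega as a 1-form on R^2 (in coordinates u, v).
F^* omega = (54*u^3 + 18*u^2*v - 12*u*v^2 + 54*u + 6*v^3 - 6*v^2 - 6*v) du + (-18*u^3 - 12*u^2*v + 6*u*v^2 - 6*u*v - 6*u + 2*v^3 - 3*v^2 + 5*v - 2) dv

Using F^*(f dg) = (f ∘ F) d(g ∘ F), substitute each coordinate x_i by F_i(u, v) in f_i, and replace dx_i by d F_i = (∂F_i/∂u) du + (∂F_i/∂v) dv.
  For the x component: f_1(F) = 9*u^2 + 6*u*v + 9; d F_1 = (6*u) du + (0) dv
  For the y component: f_2(F) = -v^2 + v - 2; d F_2 = (0) du + (1 - 2*v) dv
  For the z component: f_3(F) = 9*u^2 + 6*u*v - 3*v^2 + 3*v + 3; d F_3 = (-2*v) du + (-2*u) dv
Combining and collecting du, dv coefficients:
  coeff of du: 54*u^3 + 18*u^2*v - 12*u*v^2 + 54*u + 6*v^3 - 6*v^2 - 6*v
  coeff of dv: -18*u^3 - 12*u^2*v + 6*u*v^2 - 6*u*v - 6*u + 2*v^3 - 3*v^2 + 5*v - 2
F^* omega = (54*u^3 + 18*u^2*v - 12*u*v^2 + 54*u + 6*v^3 - 6*v^2 - 6*v) du + (-18*u^3 - 12*u^2*v + 6*u*v^2 - 6*u*v - 6*u + 2*v^3 - 3*v^2 + 5*v - 2) dv.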